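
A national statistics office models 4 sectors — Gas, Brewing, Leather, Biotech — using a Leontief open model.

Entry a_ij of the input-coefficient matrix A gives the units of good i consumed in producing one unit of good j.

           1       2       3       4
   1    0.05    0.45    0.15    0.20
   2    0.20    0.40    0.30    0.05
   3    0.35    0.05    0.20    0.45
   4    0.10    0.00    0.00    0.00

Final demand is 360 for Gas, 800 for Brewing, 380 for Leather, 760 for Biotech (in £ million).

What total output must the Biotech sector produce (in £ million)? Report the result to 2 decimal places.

I − A =
  [   0.95    -0.45    -0.15    -0.20]
  [  -0.20     0.60    -0.30    -0.05]
  [  -0.35    -0.05     0.80    -0.45]
  [  -0.10     0.00     0.00     1.00]
Compute the cofactors C_ij = (−1)^(i+j)·(3×3 minor ij) of I−A; the adjugate is their transpose:
adj(I−A) = Cᵀ =
  [ 0.465000   0.367500   0.225000   0.212625]
  [ 0.282500   0.684750   0.309750   0.230125]
  [ 0.247250   0.224250   0.465750   0.270250]
  [ 0.046500   0.036750   0.022500   0.289500]
det(I−A) = Σ_j (I−A)_1j·C_1j = (0.95)(0.465000) + (-0.45)(0.282500) + (-0.15)(0.247250) + (-0.20)(0.046500) = 0.2682375
(I − A)⁻¹ = adj(I−A) / det(I−A) ≈
  [   1.7335     1.3701     0.8388     0.7927]
  [   1.0532     2.5528     1.1548     0.8579]
  [   0.9218     0.8360     1.7363     1.0075]
  [   0.1734     0.1370     0.0839     1.0793]
x = (I − A)⁻¹ d = adj(I−A)·d / det(I−A), with det(I−A) = 0.2682375:
  x_1 = (0.465000·360 + 0.367500·800 + 0.225000·380 + 0.212625·760) / 0.2682375 = 708.495 / 0.2682375 ≈ 2641.30
  x_2 = (0.282500·360 + 0.684750·800 + 0.309750·380 + 0.230125·760) / 0.2682375 = 942.10 / 0.2682375 ≈ 3512.19
  x_3 = (0.247250·360 + 0.224250·800 + 0.465750·380 + 0.270250·760) / 0.2682375 = 650.785 / 0.2682375 ≈ 2426.15
  x_4 = (0.046500·360 + 0.036750·800 + 0.022500·380 + 0.289500·760) / 0.2682375 = 274.71 / 0.2682375 ≈ 1024.13

x_4 = 1024.13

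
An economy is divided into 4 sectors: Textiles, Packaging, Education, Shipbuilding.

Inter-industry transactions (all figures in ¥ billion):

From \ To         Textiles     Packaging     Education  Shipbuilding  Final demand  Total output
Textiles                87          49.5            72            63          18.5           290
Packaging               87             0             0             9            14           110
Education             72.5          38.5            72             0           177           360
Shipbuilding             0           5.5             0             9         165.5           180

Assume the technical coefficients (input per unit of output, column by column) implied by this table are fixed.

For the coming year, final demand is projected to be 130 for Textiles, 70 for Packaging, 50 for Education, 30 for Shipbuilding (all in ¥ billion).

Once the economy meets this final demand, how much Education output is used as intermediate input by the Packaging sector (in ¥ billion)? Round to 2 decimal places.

Technical coefficients a_ij = z_ij / X_j:
  a_11 = 87/290 = 0.30, a_21 = 87/290 = 0.30, a_31 = 72.5/290 = 0.25, a_41 = 0/290 = 0.00
  a_12 = 49.5/110 = 0.45, a_22 = 0/110 = 0.00, a_32 = 38.5/110 = 0.35, a_42 = 5.5/110 = 0.05
  a_13 = 72/360 = 0.20, a_23 = 0/360 = 0.00, a_33 = 72/360 = 0.20, a_43 = 0/360 = 0.00
  a_14 = 63/180 = 0.35, a_24 = 9/180 = 0.05, a_34 = 0/180 = 0.00, a_44 = 9/180 = 0.05
I − A =
  [   0.70    -0.45    -0.20    -0.35]
  [  -0.30     1.00     0.00    -0.05]
  [  -0.25    -0.35     0.80     0.00]
  [   0.00    -0.05     0.00     0.95]
Compute the cofactors C_ij = (−1)^(i+j)·(3×3 minor ij) of I−A; the adjugate is their transpose:
adj(I−A) = Cᵀ =
  [ 0.758000   0.422500   0.189500   0.301500]
  [ 0.228000   0.484500   0.057000   0.109500]
  [ 0.336625   0.344000   0.529750   0.142125]
  [ 0.012000   0.025500   0.003000   0.381000]
det(I−A) = Σ_j (I−A)_1j·C_1j = (0.70)(0.758000) + (-0.45)(0.228000) + (-0.20)(0.336625) + (-0.35)(0.012000) = 0.356475
(I − A)⁻¹ = adj(I−A) / det(I−A) ≈
  [   2.1264     1.1852     0.5316     0.8458]
  [   0.6396     1.3591     0.1599     0.3072]
  [   0.9443     0.9650     1.4861     0.3987]
  [   0.0337     0.0715     0.0084     1.0688]
First solve x = (I − A)⁻¹ d = adj(I−A)·d / det(I−A); in particular x_2 = (0.228000·130 + 0.484500·70 + 0.057000·50 + 0.109500·30) / 0.356475 = 69.69 / 0.356475 ≈ 195.4976.
Intermediate flow from 3 to 2: z_32 = a_32 · x_2 = 0.35 × 69.69 / 0.356475 = 24.3915 / 0.356475 ≈ 68.42.

z_32 = 68.42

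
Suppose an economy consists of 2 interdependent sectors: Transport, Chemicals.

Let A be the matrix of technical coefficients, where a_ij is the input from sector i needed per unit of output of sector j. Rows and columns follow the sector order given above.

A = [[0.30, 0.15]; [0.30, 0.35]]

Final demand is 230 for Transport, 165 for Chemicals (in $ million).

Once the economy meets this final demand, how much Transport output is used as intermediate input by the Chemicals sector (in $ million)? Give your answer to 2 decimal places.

I − A =
  [   0.70    -0.15]
  [  -0.30     0.65]
det(I−A) = (0.70)(0.65) − (-0.15)(-0.30) = 0.4100
adj(I−A) = [[0.65, 0.15], [0.30, 0.70]]
(I − A)⁻¹ = adj(I−A) / det(I−A) ≈
  [   1.5854     0.3659]
  [   0.7317     1.7073]
First solve x = (I − A)⁻¹ d = adj(I−A)·d / det(I−A); in particular x_C = (0.30·230 + 0.70·165) / 0.4100 = 184.50 / 0.4100 = 450.0000.
Intermediate flow from T to C: z_TC = a_TC · x_C = 0.15 × 184.50 / 0.4100 = 27.675 / 0.4100 = 67.50.

z_TC = 67.50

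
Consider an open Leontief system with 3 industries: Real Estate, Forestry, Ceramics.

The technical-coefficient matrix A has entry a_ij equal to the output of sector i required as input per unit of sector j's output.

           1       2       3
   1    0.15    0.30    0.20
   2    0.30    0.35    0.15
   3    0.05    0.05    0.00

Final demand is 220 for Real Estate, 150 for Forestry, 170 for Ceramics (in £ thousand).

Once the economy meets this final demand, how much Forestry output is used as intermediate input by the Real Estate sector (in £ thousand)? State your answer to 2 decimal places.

I − A =
  [   0.85    -0.30    -0.20]
  [  -0.30     0.65    -0.15]
  [  -0.05    -0.05     1.00]
Cofactors of I−A, C_ij = (−1)^(i+j)·(minor ij) (rows/columns in the sector order above):
  C_11 = (0.65)(1.00) − (-0.15)(-0.05) = 0.6425
  C_12 = −[(-0.30)(1.00) − (-0.15)(-0.05)] = 0.3075
  C_13 = (-0.30)(-0.05) − (0.65)(-0.05) = 0.0475
  C_21 = −[(-0.30)(1.00) − (-0.20)(-0.05)] = 0.3100
  C_22 = (0.85)(1.00) − (-0.20)(-0.05) = 0.8400
  C_23 = −[(0.85)(-0.05) − (-0.30)(-0.05)] = 0.0575
  C_31 = (-0.30)(-0.15) − (-0.20)(0.65) = 0.1750
  C_32 = −[(0.85)(-0.15) − (-0.20)(-0.30)] = 0.1875
  C_33 = (0.85)(0.65) − (-0.30)(-0.30) = 0.4625
det(I−A) = Σ_j (I−A)_1j·C_1j = (0.85)(0.6425) + (-0.30)(0.3075) + (-0.20)(0.0475) = 0.444375
adj(I−A) = Cᵀ =
  [ 0.6425   0.3100   0.1750]
  [ 0.3075   0.8400   0.1875]
  [ 0.0475   0.0575   0.4625]
(I − A)⁻¹ = adj(I−A) / det(I−A) ≈
  [   1.4459     0.6976     0.3938]
  [   0.6920     1.8903     0.4219]
  [   0.1069     0.1294     1.0408]
First solve x = (I − A)⁻¹ d = adj(I−A)·d / det(I−A); in particular x_1 = (0.6425·220 + 0.3100·150 + 0.1750·170) / 0.444375 = 217.60 / 0.444375 ≈ 489.6765.
Intermediate flow from 2 to 1: z_21 = a_21 · x_1 = 0.30 × 217.60 / 0.444375 = 65.28 / 0.444375 ≈ 146.90.

z_21 = 146.90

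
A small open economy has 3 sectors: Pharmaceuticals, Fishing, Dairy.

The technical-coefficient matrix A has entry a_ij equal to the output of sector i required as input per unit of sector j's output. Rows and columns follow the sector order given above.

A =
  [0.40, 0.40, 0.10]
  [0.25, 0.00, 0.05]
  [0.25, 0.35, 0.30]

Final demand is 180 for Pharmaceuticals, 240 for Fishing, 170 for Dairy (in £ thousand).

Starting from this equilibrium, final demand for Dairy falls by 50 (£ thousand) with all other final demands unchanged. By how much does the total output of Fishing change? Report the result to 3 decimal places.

I − A =
  [   0.60    -0.40    -0.10]
  [  -0.25     1.00    -0.05]
  [  -0.25    -0.35     0.70]
Cofactors of I−A, C_ij = (−1)^(i+j)·(minor ij) (rows/columns in the sector order above):
  C_11 = (1.00)(0.70) − (-0.05)(-0.35) = 0.6825
  C_12 = −[(-0.25)(0.70) − (-0.05)(-0.25)] = 0.1875
  C_13 = (-0.25)(-0.35) − (1.00)(-0.25) = 0.3375
  C_21 = −[(-0.40)(0.70) − (-0.10)(-0.35)] = 0.3150
  C_22 = (0.60)(0.70) − (-0.10)(-0.25) = 0.3950
  C_23 = −[(0.60)(-0.35) − (-0.40)(-0.25)] = 0.3100
  C_31 = (-0.40)(-0.05) − (-0.10)(1.00) = 0.1200
  C_32 = −[(0.60)(-0.05) − (-0.10)(-0.25)] = 0.0550
  C_33 = (0.60)(1.00) − (-0.40)(-0.25) = 0.5000
det(I−A) = Σ_j (I−A)_1j·C_1j = (0.60)(0.6825) + (-0.40)(0.1875) + (-0.10)(0.3375) = 0.30075
adj(I−A) = Cᵀ =
  [ 0.6825   0.3150   0.1200]
  [ 0.1875   0.3950   0.0550]
  [ 0.3375   0.3100   0.5000]
(I − A)⁻¹ = adj(I−A) / det(I−A) ≈
  [   2.2693     1.0474     0.3990]
  [   0.6234     1.3134     0.1829]
  [   1.1222     1.0308     1.6625]
Δx = (I − A)⁻¹ Δd with Δd having -50 in the Dairy component and 0 elsewhere.
So Δx_F = L_FD · (-50), where L_FD = adj(I−A)_FD / det(I−A) = 0.0550 / 0.30075.
Δx_F = 0.0550 × (-50) / 0.30075 = -2.75 / 0.30075 ≈ -9.144.

Δx_F = -9.144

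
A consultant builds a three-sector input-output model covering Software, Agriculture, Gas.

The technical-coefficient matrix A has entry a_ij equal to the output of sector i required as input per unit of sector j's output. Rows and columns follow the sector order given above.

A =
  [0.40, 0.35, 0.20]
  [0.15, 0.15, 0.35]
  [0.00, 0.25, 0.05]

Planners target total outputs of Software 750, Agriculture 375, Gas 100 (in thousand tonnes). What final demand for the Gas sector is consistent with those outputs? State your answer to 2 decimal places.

d_G = 1.25

I − A =
  [   0.60    -0.35    -0.20]
  [  -0.15     0.85    -0.35]
  [   0.00    -0.25     0.95]
d = (I − A) x:
  d_S = (+0.60)·750 + (-0.35)·375 + (-0.20)·100 = 298.75
  d_A = (-0.15)·750 + (+0.85)·375 + (-0.35)·100 = 171.25
  d_G = (+0.00)·750 + (-0.25)·375 + (+0.95)·100 = 1.25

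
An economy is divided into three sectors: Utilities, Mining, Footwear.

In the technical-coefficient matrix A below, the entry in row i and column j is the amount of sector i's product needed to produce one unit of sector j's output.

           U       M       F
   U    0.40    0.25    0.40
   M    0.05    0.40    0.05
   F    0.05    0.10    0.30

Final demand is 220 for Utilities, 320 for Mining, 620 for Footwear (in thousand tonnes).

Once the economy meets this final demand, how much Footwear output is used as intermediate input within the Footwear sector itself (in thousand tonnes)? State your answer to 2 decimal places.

z_FF = 327.56

I − A =
  [   0.60    -0.25    -0.40]
  [  -0.05     0.60    -0.05]
  [  -0.05    -0.10     0.70]
Cofactors of I−A, C_ij = (−1)^(i+j)·(minor ij) (rows/columns in the sector order above):
  C_11 = (0.60)(0.70) − (-0.05)(-0.10) = 0.4150
  C_12 = −[(-0.05)(0.70) − (-0.05)(-0.05)] = 0.0375
  C_13 = (-0.05)(-0.10) − (0.60)(-0.05) = 0.0350
  C_21 = −[(-0.25)(0.70) − (-0.40)(-0.10)] = 0.2150
  C_22 = (0.60)(0.70) − (-0.40)(-0.05) = 0.4000
  C_23 = −[(0.60)(-0.10) − (-0.25)(-0.05)] = 0.0725
  C_31 = (-0.25)(-0.05) − (-0.40)(0.60) = 0.2525
  C_32 = −[(0.60)(-0.05) − (-0.40)(-0.05)] = 0.0500
  C_33 = (0.60)(0.60) − (-0.25)(-0.05) = 0.3475
det(I−A) = Σ_j (I−A)_1j·C_1j = (0.60)(0.4150) + (-0.25)(0.0375) + (-0.40)(0.0350) = 0.225625
adj(I−A) = Cᵀ =
  [ 0.4150   0.2150   0.2525]
  [ 0.0375   0.4000   0.0500]
  [ 0.0350   0.0725   0.3475]
(I − A)⁻¹ = adj(I−A) / det(I−A) ≈
  [   1.8393     0.9529     1.1191]
  [   0.1662     1.7729     0.2216]
  [   0.1551     0.3213     1.5402]
First solve x = (I − A)⁻¹ d = adj(I−A)·d / det(I−A); in particular x_F = (0.0350·220 + 0.0725·320 + 0.3475·620) / 0.225625 = 246.35 / 0.225625 ≈ 1091.8560.
Intermediate flow from F to F: z_FF = a_FF · x_F = 0.30 × 246.35 / 0.225625 = 73.905 / 0.225625 ≈ 327.56.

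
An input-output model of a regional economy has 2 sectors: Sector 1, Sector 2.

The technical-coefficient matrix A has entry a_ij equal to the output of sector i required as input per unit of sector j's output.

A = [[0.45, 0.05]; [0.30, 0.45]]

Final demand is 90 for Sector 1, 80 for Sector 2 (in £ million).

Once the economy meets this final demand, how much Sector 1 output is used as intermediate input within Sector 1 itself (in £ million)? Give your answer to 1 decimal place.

z_11 = 83.7

I − A =
  [   0.55    -0.05]
  [  -0.30     0.55]
det(I−A) = (0.55)(0.55) − (-0.05)(-0.30) = 0.2875
adj(I−A) = [[0.55, 0.05], [0.30, 0.55]]
(I − A)⁻¹ = adj(I−A) / det(I−A) ≈
  [   1.9130     0.1739]
  [   1.0435     1.9130]
First solve x = (I − A)⁻¹ d = adj(I−A)·d / det(I−A); in particular x_1 = (0.55·90 + 0.05·80) / 0.2875 = 53.50 / 0.2875 ≈ 186.087.
Intermediate flow from 1 to 1: z_11 = a_11 · x_1 = 0.45 × 53.50 / 0.2875 = 24.075 / 0.2875 ≈ 83.7.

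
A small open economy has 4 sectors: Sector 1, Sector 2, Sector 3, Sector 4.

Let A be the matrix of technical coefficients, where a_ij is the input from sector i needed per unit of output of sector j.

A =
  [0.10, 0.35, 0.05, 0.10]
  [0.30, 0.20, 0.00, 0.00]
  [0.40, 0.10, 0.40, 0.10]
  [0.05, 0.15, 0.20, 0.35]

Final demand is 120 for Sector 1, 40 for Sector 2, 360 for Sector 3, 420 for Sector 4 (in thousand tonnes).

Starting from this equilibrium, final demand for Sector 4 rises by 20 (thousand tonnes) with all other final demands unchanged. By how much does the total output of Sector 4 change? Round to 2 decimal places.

Δx_4 = 34.52

I − A =
  [   0.90    -0.35    -0.05    -0.10]
  [  -0.30     0.80     0.00     0.00]
  [  -0.40    -0.10     0.60    -0.10]
  [  -0.05    -0.15    -0.20     0.65]
Compute the cofactors C_ij = (−1)^(i+j)·(3×3 minor ij) of I−A; the adjugate is their transpose:
adj(I−A) = Cᵀ =
  [ 0.29600   0.14450   0.04200   0.05200]
  [ 0.11100   0.30875   0.01575   0.01950]
  [ 0.23600   0.17025   0.39125   0.09650]
  [ 0.12100   0.13475   0.12725   0.35150]
det(I−A) = Σ_j (I−A)_1j·C_1j = (0.90)(0.29600) + (-0.35)(0.11100) + (-0.05)(0.23600) + (-0.10)(0.12100) = 0.20365
(I − A)⁻¹ = adj(I−A) / det(I−A) ≈
  [   1.4535     0.7096     0.2062     0.2553]
  [   0.5451     1.5161     0.0773     0.0958]
  [   1.1589     0.8360     1.9212     0.4739]
  [   0.5942     0.6617     0.6248     1.7260]
Δx = (I − A)⁻¹ Δd with Δd having +20 in the Sector 4 component and 0 elsewhere.
So Δx_4 = L_44 · (+20), where L_44 = adj(I−A)_44 / det(I−A) = 0.35150 / 0.20365.
Δx_4 = 0.35150 × (+20) / 0.20365 = 7.03 / 0.20365 ≈ 34.52.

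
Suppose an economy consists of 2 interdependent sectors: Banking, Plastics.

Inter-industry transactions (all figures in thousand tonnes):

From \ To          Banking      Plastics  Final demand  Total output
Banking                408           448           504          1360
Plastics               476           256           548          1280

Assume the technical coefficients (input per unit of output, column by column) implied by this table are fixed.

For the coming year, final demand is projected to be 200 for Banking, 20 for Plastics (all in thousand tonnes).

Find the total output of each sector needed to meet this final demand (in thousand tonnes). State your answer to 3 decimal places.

Technical coefficients a_ij = z_ij / X_j:
  a_BB = 408/1360 = 0.30, a_PB = 476/1360 = 0.35
  a_BP = 448/1280 = 0.35, a_PP = 256/1280 = 0.20
I − A =
  [   0.70    -0.35]
  [  -0.35     0.80]
det(I−A) = (0.70)(0.80) − (-0.35)(-0.35) = 0.4375
adj(I−A) = [[0.80, 0.35], [0.35, 0.70]]
(I − A)⁻¹ = adj(I−A) / det(I−A) ≈
  [   1.8286     0.8000]
  [   0.8000     1.6000]
x = (I − A)⁻¹ d = adj(I−A)·d / det(I−A), with det(I−A) = 0.4375:
  x_B = (0.80·200 + 0.35·20) / 0.4375 = 167.00 / 0.4375 ≈ 381.714
  x_P = (0.35·200 + 0.70·20) / 0.4375 = 84.00 / 0.4375 = 192.000

x_B = 381.714, x_P = 192.000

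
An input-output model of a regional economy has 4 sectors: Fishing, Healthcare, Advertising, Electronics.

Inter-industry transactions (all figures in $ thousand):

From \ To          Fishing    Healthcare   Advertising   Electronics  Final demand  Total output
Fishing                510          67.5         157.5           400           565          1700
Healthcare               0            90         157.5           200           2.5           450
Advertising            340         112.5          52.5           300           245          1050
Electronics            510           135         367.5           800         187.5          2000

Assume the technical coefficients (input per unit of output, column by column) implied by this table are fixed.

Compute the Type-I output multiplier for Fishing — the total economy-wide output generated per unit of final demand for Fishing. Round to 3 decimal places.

m_F = 5.214

Technical coefficients a_ij = z_ij / X_j:
  a_FF = 510/1700 = 0.30, a_HF = 0/1700 = 0.00, a_AF = 340/1700 = 0.20, a_EF = 510/1700 = 0.30
  a_FH = 67.5/450 = 0.15, a_HH = 90/450 = 0.20, a_AH = 112.5/450 = 0.25, a_EH = 135/450 = 0.30
  a_FA = 157.5/1050 = 0.15, a_HA = 157.5/1050 = 0.15, a_AA = 52.5/1050 = 0.05, a_EA = 367.5/1050 = 0.35
  a_FE = 400/2000 = 0.20, a_HE = 200/2000 = 0.10, a_AE = 300/2000 = 0.15, a_EE = 800/2000 = 0.40
I − A =
  [   0.70    -0.15    -0.15    -0.20]
  [   0.00     0.80    -0.15    -0.10]
  [  -0.20    -0.25     0.95    -0.15]
  [  -0.30    -0.30    -0.35     0.60]
Compute the cofactors C_ij = (−1)^(i+j)·(3×3 minor ij) of I−A; the adjugate is their transpose:
adj(I−A) = Cᵀ =
  [ 0.347500   0.181375   0.151250   0.183875]
  [ 0.060250   0.266500   0.083000   0.085250]
  [ 0.133500   0.158250   0.262500   0.136500]
  [ 0.281750   0.316250   0.270250   0.477250]
det(I−A) = Σ_j (I−A)_1j·C_1j = (0.70)(0.347500) + (-0.15)(0.060250) + (-0.15)(0.133500) + (-0.20)(0.281750) = 0.1578375
(I − A)⁻¹ = adj(I−A) / det(I−A) ≈
  [   2.2016     1.1491     0.9583     1.1650]
  [   0.3817     1.6884     0.5259     0.5401]
  [   0.8458     1.0026     1.6631     0.8648]
  [   1.7851     2.0036     1.7122     3.0237]
The output multiplier for sector j is the column-j sum of the Leontief inverse (I − A)⁻¹ = adj(I−A) / det(I−A).
Column F of adj(I−A): (0.347500, 0.060250, 0.133500, 0.281750); det(I−A) = 0.1578375.
m_F = (0.347500 + 0.060250 + 0.133500 + 0.281750) / 0.1578375 = 0.823 / 0.1578375 ≈ 5.214.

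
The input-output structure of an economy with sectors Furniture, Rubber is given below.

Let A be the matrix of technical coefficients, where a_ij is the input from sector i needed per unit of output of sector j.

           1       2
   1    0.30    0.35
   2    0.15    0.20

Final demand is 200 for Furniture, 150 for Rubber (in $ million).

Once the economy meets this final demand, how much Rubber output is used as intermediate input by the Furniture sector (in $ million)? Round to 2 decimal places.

z_21 = 62.81

I − A =
  [   0.70    -0.35]
  [  -0.15     0.80]
det(I−A) = (0.70)(0.80) − (-0.35)(-0.15) = 0.5075
adj(I−A) = [[0.80, 0.35], [0.15, 0.70]]
(I − A)⁻¹ = adj(I−A) / det(I−A) ≈
  [   1.5764     0.6897]
  [   0.2956     1.3793]
First solve x = (I − A)⁻¹ d = adj(I−A)·d / det(I−A); in particular x_1 = (0.80·200 + 0.35·150) / 0.5075 = 212.50 / 0.5075 ≈ 418.7192.
Intermediate flow from 2 to 1: z_21 = a_21 · x_1 = 0.15 × 212.50 / 0.5075 = 31.875 / 0.5075 ≈ 62.81.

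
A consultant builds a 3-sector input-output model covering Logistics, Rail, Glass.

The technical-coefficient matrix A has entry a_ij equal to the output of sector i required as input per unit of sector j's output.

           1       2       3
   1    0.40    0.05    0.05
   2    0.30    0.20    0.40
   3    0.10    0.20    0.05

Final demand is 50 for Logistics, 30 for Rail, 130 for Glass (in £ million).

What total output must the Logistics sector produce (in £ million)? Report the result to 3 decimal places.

x_1 = 113.125

I − A =
  [   0.60    -0.05    -0.05]
  [  -0.30     0.80    -0.40]
  [  -0.10    -0.20     0.95]
Cofactors of I−A, C_ij = (−1)^(i+j)·(minor ij) (rows/columns in the sector order above):
  C_11 = (0.80)(0.95) − (-0.40)(-0.20) = 0.6800
  C_12 = −[(-0.30)(0.95) − (-0.40)(-0.10)] = 0.3250
  C_13 = (-0.30)(-0.20) − (0.80)(-0.10) = 0.1400
  C_21 = −[(-0.05)(0.95) − (-0.05)(-0.20)] = 0.0575
  C_22 = (0.60)(0.95) − (-0.05)(-0.10) = 0.5650
  C_23 = −[(0.60)(-0.20) − (-0.05)(-0.10)] = 0.1250
  C_31 = (-0.05)(-0.40) − (-0.05)(0.80) = 0.0600
  C_32 = −[(0.60)(-0.40) − (-0.05)(-0.30)] = 0.2550
  C_33 = (0.60)(0.80) − (-0.05)(-0.30) = 0.4650
det(I−A) = Σ_j (I−A)_1j·C_1j = (0.60)(0.6800) + (-0.05)(0.3250) + (-0.05)(0.1400) = 0.38475
adj(I−A) = Cᵀ =
  [ 0.6800   0.0575   0.0600]
  [ 0.3250   0.5650   0.2550]
  [ 0.1400   0.1250   0.4650]
(I − A)⁻¹ = adj(I−A) / det(I−A) ≈
  [   1.7674     0.1494     0.1559]
  [   0.8447     1.4685     0.6628]
  [   0.3639     0.3249     1.2086]
x = (I − A)⁻¹ d = adj(I−A)·d / det(I−A), with det(I−A) = 0.38475:
  x_1 = (0.6800·50 + 0.0575·30 + 0.0600·130) / 0.38475 = 43.525 / 0.38475 ≈ 113.125
  x_2 = (0.3250·50 + 0.5650·30 + 0.2550·130) / 0.38475 = 66.35 / 0.38475 ≈ 172.450
  x_3 = (0.1400·50 + 0.1250·30 + 0.4650·130) / 0.38475 = 71.20 / 0.38475 ≈ 185.055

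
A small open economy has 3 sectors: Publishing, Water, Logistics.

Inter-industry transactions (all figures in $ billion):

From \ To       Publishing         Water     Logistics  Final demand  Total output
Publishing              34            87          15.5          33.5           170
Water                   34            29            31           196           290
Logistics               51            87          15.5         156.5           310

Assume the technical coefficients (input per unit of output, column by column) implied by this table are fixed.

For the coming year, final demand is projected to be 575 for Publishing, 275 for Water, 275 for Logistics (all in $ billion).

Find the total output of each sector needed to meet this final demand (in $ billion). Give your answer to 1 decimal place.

x_P = 1000.0, x_W = 616.7, x_L = 800.0

Technical coefficients a_ij = z_ij / X_j:
  a_PP = 34/170 = 0.20, a_WP = 34/170 = 0.20, a_LP = 51/170 = 0.30
  a_PW = 87/290 = 0.30, a_WW = 29/290 = 0.10, a_LW = 87/290 = 0.30
  a_PL = 15.5/310 = 0.05, a_WL = 31/310 = 0.10, a_LL = 15.5/310 = 0.05
I − A =
  [   0.80    -0.30    -0.05]
  [  -0.20     0.90    -0.10]
  [  -0.30    -0.30     0.95]
Cofactors of I−A, C_ij = (−1)^(i+j)·(minor ij) (rows/columns in the sector order above):
  C_11 = (0.90)(0.95) − (-0.10)(-0.30) = 0.8250
  C_12 = −[(-0.20)(0.95) − (-0.10)(-0.30)] = 0.2200
  C_13 = (-0.20)(-0.30) − (0.90)(-0.30) = 0.3300
  C_21 = −[(-0.30)(0.95) − (-0.05)(-0.30)] = 0.3000
  C_22 = (0.80)(0.95) − (-0.05)(-0.30) = 0.7450
  C_23 = −[(0.80)(-0.30) − (-0.30)(-0.30)] = 0.3300
  C_31 = (-0.30)(-0.10) − (-0.05)(0.90) = 0.0750
  C_32 = −[(0.80)(-0.10) − (-0.05)(-0.20)] = 0.0900
  C_33 = (0.80)(0.90) − (-0.30)(-0.20) = 0.6600
det(I−A) = Σ_j (I−A)_1j·C_1j = (0.80)(0.8250) + (-0.30)(0.2200) + (-0.05)(0.3300) = 0.5775
adj(I−A) = Cᵀ =
  [ 0.8250   0.3000   0.0750]
  [ 0.2200   0.7450   0.0900]
  [ 0.3300   0.3300   0.6600]
(I − A)⁻¹ = adj(I−A) / det(I−A) ≈
  [   1.4286     0.5195     0.1299]
  [   0.3810     1.2900     0.1558]
  [   0.5714     0.5714     1.1429]
x = (I − A)⁻¹ d = adj(I−A)·d / det(I−A), with det(I−A) = 0.5775:
  x_P = (0.8250·575 + 0.3000·275 + 0.0750·275) / 0.5775 = 577.50 / 0.5775 = 1000.0
  x_W = (0.2200·575 + 0.7450·275 + 0.0900·275) / 0.5775 = 356.125 / 0.5775 ≈ 616.7
  x_L = (0.3300·575 + 0.3300·275 + 0.6600·275) / 0.5775 = 462.00 / 0.5775 = 800.0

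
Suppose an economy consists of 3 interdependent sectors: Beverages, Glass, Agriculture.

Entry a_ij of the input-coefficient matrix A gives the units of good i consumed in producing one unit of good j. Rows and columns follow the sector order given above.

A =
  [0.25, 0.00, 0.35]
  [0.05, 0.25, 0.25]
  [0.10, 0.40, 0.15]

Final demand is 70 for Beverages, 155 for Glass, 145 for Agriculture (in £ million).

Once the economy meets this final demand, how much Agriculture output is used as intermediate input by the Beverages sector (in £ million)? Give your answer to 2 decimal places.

I − A =
  [   0.75     0.00    -0.35]
  [  -0.05     0.75    -0.25]
  [  -0.10    -0.40     0.85]
Cofactors of I−A, C_ij = (−1)^(i+j)·(minor ij) (rows/columns in the sector order above):
  C_11 = (0.75)(0.85) − (-0.25)(-0.40) = 0.5375
  C_12 = −[(-0.05)(0.85) − (-0.25)(-0.10)] = 0.0675
  C_13 = (-0.05)(-0.40) − (0.75)(-0.10) = 0.0950
  C_21 = −[(0.00)(0.85) − (-0.35)(-0.40)] = 0.1400
  C_22 = (0.75)(0.85) − (-0.35)(-0.10) = 0.6025
  C_23 = −[(0.75)(-0.40) − (0.00)(-0.10)] = 0.3000
  C_31 = (0.00)(-0.25) − (-0.35)(0.75) = 0.2625
  C_32 = −[(0.75)(-0.25) − (-0.35)(-0.05)] = 0.2050
  C_33 = (0.75)(0.75) − (0.00)(-0.05) = 0.5625
det(I−A) = Σ_j (I−A)_1j·C_1j = (0.75)(0.5375) + (0.00)(0.0675) + (-0.35)(0.0950) = 0.369875
adj(I−A) = Cᵀ =
  [ 0.5375   0.1400   0.2625]
  [ 0.0675   0.6025   0.2050]
  [ 0.0950   0.3000   0.5625]
(I − A)⁻¹ = adj(I−A) / det(I−A) ≈
  [   1.4532     0.3785     0.7097]
  [   0.1825     1.6289     0.5542]
  [   0.2568     0.8111     1.5208]
First solve x = (I − A)⁻¹ d = adj(I−A)·d / det(I−A); in particular x_1 = (0.5375·70 + 0.1400·155 + 0.2625·145) / 0.369875 = 97.3875 / 0.369875 ≈ 263.2984.
Intermediate flow from 3 to 1: z_31 = a_31 · x_1 = 0.10 × 97.3875 / 0.369875 = 9.73875 / 0.369875 ≈ 26.33.

z_31 = 26.33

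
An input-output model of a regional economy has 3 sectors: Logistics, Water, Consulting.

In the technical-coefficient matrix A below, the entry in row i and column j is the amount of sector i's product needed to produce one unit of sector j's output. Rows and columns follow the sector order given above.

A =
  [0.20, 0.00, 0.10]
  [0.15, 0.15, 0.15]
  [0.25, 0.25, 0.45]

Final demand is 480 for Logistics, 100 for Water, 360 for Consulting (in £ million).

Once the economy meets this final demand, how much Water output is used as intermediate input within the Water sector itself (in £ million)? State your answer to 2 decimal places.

z_22 = 69.45

I − A =
  [   0.80     0.00    -0.10]
  [  -0.15     0.85    -0.15]
  [  -0.25    -0.25     0.55]
Cofactors of I−A, C_ij = (−1)^(i+j)·(minor ij) (rows/columns in the sector order above):
  C_11 = (0.85)(0.55) − (-0.15)(-0.25) = 0.4300
  C_12 = −[(-0.15)(0.55) − (-0.15)(-0.25)] = 0.1200
  C_13 = (-0.15)(-0.25) − (0.85)(-0.25) = 0.2500
  C_21 = −[(0.00)(0.55) − (-0.10)(-0.25)] = 0.0250
  C_22 = (0.80)(0.55) − (-0.10)(-0.25) = 0.4150
  C_23 = −[(0.80)(-0.25) − (0.00)(-0.25)] = 0.2000
  C_31 = (0.00)(-0.15) − (-0.10)(0.85) = 0.0850
  C_32 = −[(0.80)(-0.15) − (-0.10)(-0.15)] = 0.1350
  C_33 = (0.80)(0.85) − (0.00)(-0.15) = 0.6800
det(I−A) = Σ_j (I−A)_1j·C_1j = (0.80)(0.4300) + (0.00)(0.1200) + (-0.10)(0.2500) = 0.3190
adj(I−A) = Cᵀ =
  [ 0.4300   0.0250   0.0850]
  [ 0.1200   0.4150   0.1350]
  [ 0.2500   0.2000   0.6800]
(I − A)⁻¹ = adj(I−A) / det(I−A) ≈
  [   1.3480     0.0784     0.2665]
  [   0.3762     1.3009     0.4232]
  [   0.7837     0.6270     2.1317]
First solve x = (I − A)⁻¹ d = adj(I−A)·d / det(I−A); in particular x_2 = (0.1200·480 + 0.4150·100 + 0.1350·360) / 0.3190 = 147.70 / 0.3190 ≈ 463.0094.
Intermediate flow from 2 to 2: z_22 = a_22 · x_2 = 0.15 × 147.70 / 0.3190 = 22.155 / 0.3190 ≈ 69.45.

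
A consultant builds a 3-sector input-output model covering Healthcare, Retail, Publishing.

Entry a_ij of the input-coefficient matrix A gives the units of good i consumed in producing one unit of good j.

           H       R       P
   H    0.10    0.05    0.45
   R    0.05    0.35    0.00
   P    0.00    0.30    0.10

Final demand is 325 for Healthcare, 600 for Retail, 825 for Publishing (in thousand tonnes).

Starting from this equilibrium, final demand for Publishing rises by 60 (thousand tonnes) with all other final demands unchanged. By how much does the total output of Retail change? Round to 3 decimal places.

I − A =
  [   0.90    -0.05    -0.45]
  [  -0.05     0.65     0.00]
  [   0.00    -0.30     0.90]
Cofactors of I−A, C_ij = (−1)^(i+j)·(minor ij) (rows/columns in the sector order above):
  C_11 = (0.65)(0.90) − (0.00)(-0.30) = 0.5850
  C_12 = −[(-0.05)(0.90) − (0.00)(0.00)] = 0.0450
  C_13 = (-0.05)(-0.30) − (0.65)(0.00) = 0.0150
  C_21 = −[(-0.05)(0.90) − (-0.45)(-0.30)] = 0.1800
  C_22 = (0.90)(0.90) − (-0.45)(0.00) = 0.8100
  C_23 = −[(0.90)(-0.30) − (-0.05)(0.00)] = 0.2700
  C_31 = (-0.05)(0.00) − (-0.45)(0.65) = 0.2925
  C_32 = −[(0.90)(0.00) − (-0.45)(-0.05)] = 0.0225
  C_33 = (0.90)(0.65) − (-0.05)(-0.05) = 0.5825
det(I−A) = Σ_j (I−A)_1j·C_1j = (0.90)(0.5850) + (-0.05)(0.0450) + (-0.45)(0.0150) = 0.5175
adj(I−A) = Cᵀ =
  [ 0.5850   0.1800   0.2925]
  [ 0.0450   0.8100   0.0225]
  [ 0.0150   0.2700   0.5825]
(I − A)⁻¹ = adj(I−A) / det(I−A) ≈
  [   1.1304     0.3478     0.5652]
  [   0.0870     1.5652     0.0435]
  [   0.0290     0.5217     1.1256]
Δx = (I − A)⁻¹ Δd with Δd having +60 in the Publishing component and 0 elsewhere.
So Δx_R = L_RP · (+60), where L_RP = adj(I−A)_RP / det(I−A) = 0.0225 / 0.5175.
Δx_R = 0.0225 × (+60) / 0.5175 = 1.35 / 0.5175 ≈ 2.609.

Δx_R = 2.609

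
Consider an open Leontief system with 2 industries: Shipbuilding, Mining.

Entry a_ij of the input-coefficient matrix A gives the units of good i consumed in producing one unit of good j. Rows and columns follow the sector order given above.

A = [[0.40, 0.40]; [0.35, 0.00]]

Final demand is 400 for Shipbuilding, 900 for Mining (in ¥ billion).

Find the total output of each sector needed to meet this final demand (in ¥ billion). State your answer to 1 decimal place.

I − A =
  [   0.60    -0.40]
  [  -0.35     1.00]
det(I−A) = (0.60)(1.00) − (-0.40)(-0.35) = 0.4600
adj(I−A) = [[1.00, 0.40], [0.35, 0.60]]
(I − A)⁻¹ = adj(I−A) / det(I−A) ≈
  [   2.1739     0.8696]
  [   0.7609     1.3043]
x = (I − A)⁻¹ d = adj(I−A)·d / det(I−A), with det(I−A) = 0.4600:
  x_1 = (1.00·400 + 0.40·900) / 0.4600 = 760.00 / 0.4600 ≈ 1652.2
  x_2 = (0.35·400 + 0.60·900) / 0.4600 = 680.00 / 0.4600 ≈ 1478.3

x_1 = 1652.2, x_2 = 1478.3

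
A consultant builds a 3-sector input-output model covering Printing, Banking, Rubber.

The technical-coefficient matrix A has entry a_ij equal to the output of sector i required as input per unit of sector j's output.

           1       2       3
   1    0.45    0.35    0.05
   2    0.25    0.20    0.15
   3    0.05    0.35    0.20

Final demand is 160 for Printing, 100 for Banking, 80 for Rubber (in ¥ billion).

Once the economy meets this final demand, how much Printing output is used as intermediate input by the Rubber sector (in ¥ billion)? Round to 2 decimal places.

z_13 = 14.25

I − A =
  [   0.55    -0.35    -0.05]
  [  -0.25     0.80    -0.15]
  [  -0.05    -0.35     0.80]
Cofactors of I−A, C_ij = (−1)^(i+j)·(minor ij) (rows/columns in the sector order above):
  C_11 = (0.80)(0.80) − (-0.15)(-0.35) = 0.5875
  C_12 = −[(-0.25)(0.80) − (-0.15)(-0.05)] = 0.2075
  C_13 = (-0.25)(-0.35) − (0.80)(-0.05) = 0.1275
  C_21 = −[(-0.35)(0.80) − (-0.05)(-0.35)] = 0.2975
  C_22 = (0.55)(0.80) − (-0.05)(-0.05) = 0.4375
  C_23 = −[(0.55)(-0.35) − (-0.35)(-0.05)] = 0.2100
  C_31 = (-0.35)(-0.15) − (-0.05)(0.80) = 0.0925
  C_32 = −[(0.55)(-0.15) − (-0.05)(-0.25)] = 0.0950
  C_33 = (0.55)(0.80) − (-0.35)(-0.25) = 0.3525
det(I−A) = Σ_j (I−A)_1j·C_1j = (0.55)(0.5875) + (-0.35)(0.2075) + (-0.05)(0.1275) = 0.244125
adj(I−A) = Cᵀ =
  [ 0.5875   0.2975   0.0925]
  [ 0.2075   0.4375   0.0950]
  [ 0.1275   0.2100   0.3525]
(I − A)⁻¹ = adj(I−A) / det(I−A) ≈
  [   2.4066     1.2186     0.3789]
  [   0.8500     1.7921     0.3891]
  [   0.5223     0.8602     1.4439]
First solve x = (I − A)⁻¹ d = adj(I−A)·d / det(I−A); in particular x_3 = (0.1275·160 + 0.2100·100 + 0.3525·80) / 0.244125 = 69.60 / 0.244125 ≈ 285.0998.
Intermediate flow from 1 to 3: z_13 = a_13 · x_3 = 0.05 × 69.60 / 0.244125 = 3.48 / 0.244125 ≈ 14.25.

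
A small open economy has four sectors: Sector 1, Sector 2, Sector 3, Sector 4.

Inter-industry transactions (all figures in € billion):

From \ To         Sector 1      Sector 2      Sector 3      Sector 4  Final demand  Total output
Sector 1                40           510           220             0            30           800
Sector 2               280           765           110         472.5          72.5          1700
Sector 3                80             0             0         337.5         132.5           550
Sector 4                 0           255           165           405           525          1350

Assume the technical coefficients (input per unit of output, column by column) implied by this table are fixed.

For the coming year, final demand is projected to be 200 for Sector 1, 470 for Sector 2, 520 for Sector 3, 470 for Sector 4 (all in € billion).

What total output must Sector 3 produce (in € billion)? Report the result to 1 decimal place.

Technical coefficients a_ij = z_ij / X_j:
  a_11 = 40/800 = 0.05, a_21 = 280/800 = 0.35, a_31 = 80/800 = 0.10, a_41 = 0/800 = 0.00
  a_12 = 510/1700 = 0.30, a_22 = 765/1700 = 0.45, a_32 = 0/1700 = 0.00, a_42 = 255/1700 = 0.15
  a_13 = 220/550 = 0.40, a_23 = 110/550 = 0.20, a_33 = 0/550 = 0.00, a_43 = 165/550 = 0.30
  a_14 = 0/1350 = 0.00, a_24 = 472.5/1350 = 0.35, a_34 = 337.5/1350 = 0.25, a_44 = 405/1350 = 0.30
I − A =
  [   0.95    -0.30    -0.40     0.00]
  [  -0.35     0.55    -0.20    -0.35]
  [  -0.10     0.00     1.00    -0.25]
  [   0.00    -0.15    -0.30     0.70]
Compute the cofactors C_ij = (−1)^(i+j)·(3×3 minor ij) of I−A; the adjugate is their transpose:
adj(I−A) = Cᵀ =
  [ 0.283750   0.202500   0.206500   0.175000]
  [ 0.243250   0.565750   0.330750   0.401000]
  [ 0.046375   0.056625   0.242375   0.114875]
  [ 0.072000   0.145500   0.174750   0.389500]
det(I−A) = Σ_j (I−A)_1j·C_1j = (0.95)(0.283750) + (-0.30)(0.243250) + (-0.40)(0.046375) + (0.00)(0.072000) = 0.1780375
(I − A)⁻¹ = adj(I−A) / det(I−A) ≈
  [   1.5938     1.1374     1.1599     0.9829]
  [   1.3663     3.1777     1.8578     2.2523]
  [   0.2605     0.3181     1.3614     0.6452]
  [   0.4044     0.8172     0.9815     2.1877]
x = (I − A)⁻¹ d = adj(I−A)·d / det(I−A), with det(I−A) = 0.1780375:
  x_1 = (0.283750·200 + 0.202500·470 + 0.206500·520 + 0.175000·470) / 0.1780375 = 341.555 / 0.1780375 ≈ 1918.4
  x_2 = (0.243250·200 + 0.565750·470 + 0.330750·520 + 0.401000·470) / 0.1780375 = 675.0125 / 0.1780375 ≈ 3791.4
  x_3 = (0.046375·200 + 0.056625·470 + 0.242375·520 + 0.114875·470) / 0.1780375 = 215.915 / 0.1780375 ≈ 1212.8
  x_4 = (0.072000·200 + 0.145500·470 + 0.174750·520 + 0.389500·470) / 0.1780375 = 356.72 / 0.1780375 ≈ 2003.6

x_3 = 1212.8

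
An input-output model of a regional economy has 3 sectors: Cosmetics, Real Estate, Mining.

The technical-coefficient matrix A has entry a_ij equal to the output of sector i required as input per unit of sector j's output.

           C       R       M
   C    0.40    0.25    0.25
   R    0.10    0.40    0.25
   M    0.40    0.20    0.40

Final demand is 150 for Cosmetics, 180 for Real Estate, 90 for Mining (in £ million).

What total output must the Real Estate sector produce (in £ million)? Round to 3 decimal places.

x_R = 1068.519

I − A =
  [   0.60    -0.25    -0.25]
  [  -0.10     0.60    -0.25]
  [  -0.40    -0.20     0.60]
Cofactors of I−A, C_ij = (−1)^(i+j)·(minor ij) (rows/columns in the sector order above):
  C_11 = (0.60)(0.60) − (-0.25)(-0.20) = 0.3100
  C_12 = −[(-0.10)(0.60) − (-0.25)(-0.40)] = 0.1600
  C_13 = (-0.10)(-0.20) − (0.60)(-0.40) = 0.2600
  C_21 = −[(-0.25)(0.60) − (-0.25)(-0.20)] = 0.2000
  C_22 = (0.60)(0.60) − (-0.25)(-0.40) = 0.2600
  C_23 = −[(0.60)(-0.20) − (-0.25)(-0.40)] = 0.2200
  C_31 = (-0.25)(-0.25) − (-0.25)(0.60) = 0.2125
  C_32 = −[(0.60)(-0.25) − (-0.25)(-0.10)] = 0.1750
  C_33 = (0.60)(0.60) − (-0.25)(-0.10) = 0.3350
det(I−A) = Σ_j (I−A)_1j·C_1j = (0.60)(0.3100) + (-0.25)(0.1600) + (-0.25)(0.2600) = 0.0810
adj(I−A) = Cᵀ =
  [ 0.3100   0.2000   0.2125]
  [ 0.1600   0.2600   0.1750]
  [ 0.2600   0.2200   0.3350]
(I − A)⁻¹ = adj(I−A) / det(I−A) ≈
  [   3.8272     2.4691     2.6235]
  [   1.9753     3.2099     2.1605]
  [   3.2099     2.7160     4.1358]
x = (I − A)⁻¹ d = adj(I−A)·d / det(I−A), with det(I−A) = 0.0810:
  x_C = (0.3100·150 + 0.2000·180 + 0.2125·90) / 0.0810 = 101.625 / 0.0810 ≈ 1254.630
  x_R = (0.1600·150 + 0.2600·180 + 0.1750·90) / 0.0810 = 86.55 / 0.0810 ≈ 1068.519
  x_M = (0.2600·150 + 0.2200·180 + 0.3350·90) / 0.0810 = 108.75 / 0.0810 ≈ 1342.593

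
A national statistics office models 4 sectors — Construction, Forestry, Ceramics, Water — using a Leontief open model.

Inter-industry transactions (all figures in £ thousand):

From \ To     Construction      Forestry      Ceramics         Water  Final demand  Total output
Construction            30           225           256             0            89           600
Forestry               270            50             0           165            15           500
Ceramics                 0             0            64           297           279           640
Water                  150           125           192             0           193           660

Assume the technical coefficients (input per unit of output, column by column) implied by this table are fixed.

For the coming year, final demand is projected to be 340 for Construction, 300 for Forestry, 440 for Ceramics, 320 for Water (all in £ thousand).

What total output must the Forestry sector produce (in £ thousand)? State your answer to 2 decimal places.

Technical coefficients a_ij = z_ij / X_j:
  a_11 = 30/600 = 0.05, a_21 = 270/600 = 0.45, a_31 = 0/600 = 0.00, a_41 = 150/600 = 0.25
  a_12 = 225/500 = 0.45, a_22 = 50/500 = 0.10, a_32 = 0/500 = 0.00, a_42 = 125/500 = 0.25
  a_13 = 256/640 = 0.40, a_23 = 0/640 = 0.00, a_33 = 64/640 = 0.10, a_43 = 192/640 = 0.30
  a_14 = 0/660 = 0.00, a_24 = 165/660 = 0.25, a_34 = 297/660 = 0.45, a_44 = 0/660 = 0.00
I − A =
  [   0.95    -0.45    -0.40     0.00]
  [  -0.45     0.90     0.00    -0.25]
  [   0.00     0.00     0.90    -0.45]
  [  -0.25    -0.25    -0.30     1.00]
Compute the cofactors C_ij = (−1)^(i+j)·(3×3 minor ij) of I−A; the adjugate is their transpose:
adj(I−A) = Cᵀ =
  [ 0.632250   0.389250   0.368750   0.263250]
  [ 0.400500   0.681750   0.276250   0.294750]
  [ 0.151875   0.157500   0.565000   0.293625]
  [ 0.303750   0.315000   0.330750   0.587250]
det(I−A) = Σ_j (I−A)_1j·C_1j = (0.95)(0.632250) + (-0.45)(0.400500) + (-0.40)(0.151875) + (0.00)(0.303750) = 0.3596625
(I − A)⁻¹ = adj(I−A) / det(I−A) ≈
  [   1.7579     1.0823     1.0253     0.7319]
  [   1.1135     1.8955     0.7681     0.8195]
  [   0.4223     0.4379     1.5709     0.8164]
  [   0.8445     0.8758     0.9196     1.6328]
x = (I − A)⁻¹ d = adj(I−A)·d / det(I−A), with det(I−A) = 0.3596625:
  x_1 = (0.632250·340 + 0.389250·300 + 0.368750·440 + 0.263250·320) / 0.3596625 = 578.23 / 0.3596625 ≈ 1607.70
  x_2 = (0.400500·340 + 0.681750·300 + 0.276250·440 + 0.294750·320) / 0.3596625 = 556.565 / 0.3596625 ≈ 1547.46
  x_3 = (0.151875·340 + 0.157500·300 + 0.565000·440 + 0.293625·320) / 0.3596625 = 441.4475 / 0.3596625 ≈ 1227.39
  x_4 = (0.303750·340 + 0.315000·300 + 0.330750·440 + 0.587250·320) / 0.3596625 = 531.225 / 0.3596625 ≈ 1477.01

x_2 = 1547.46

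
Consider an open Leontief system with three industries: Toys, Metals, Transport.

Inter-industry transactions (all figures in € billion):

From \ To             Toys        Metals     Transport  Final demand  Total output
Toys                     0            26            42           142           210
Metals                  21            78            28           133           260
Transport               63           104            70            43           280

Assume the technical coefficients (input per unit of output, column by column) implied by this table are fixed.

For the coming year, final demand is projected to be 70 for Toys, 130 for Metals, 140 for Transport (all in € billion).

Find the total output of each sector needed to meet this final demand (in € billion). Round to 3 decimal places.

Technical coefficients a_ij = z_ij / X_j:
  a_11 = 0/210 = 0.00, a_21 = 21/210 = 0.10, a_31 = 63/210 = 0.30
  a_12 = 26/260 = 0.10, a_22 = 78/260 = 0.30, a_32 = 104/260 = 0.40
  a_13 = 42/280 = 0.15, a_23 = 28/280 = 0.10, a_33 = 70/280 = 0.25
I − A =
  [   1.00    -0.10    -0.15]
  [  -0.10     0.70    -0.10]
  [  -0.30    -0.40     0.75]
Cofactors of I−A, C_ij = (−1)^(i+j)·(minor ij) (rows/columns in the sector order above):
  C_11 = (0.70)(0.75) − (-0.10)(-0.40) = 0.4850
  C_12 = −[(-0.10)(0.75) − (-0.10)(-0.30)] = 0.1050
  C_13 = (-0.10)(-0.40) − (0.70)(-0.30) = 0.2500
  C_21 = −[(-0.10)(0.75) − (-0.15)(-0.40)] = 0.1350
  C_22 = (1.00)(0.75) − (-0.15)(-0.30) = 0.7050
  C_23 = −[(1.00)(-0.40) − (-0.10)(-0.30)] = 0.4300
  C_31 = (-0.10)(-0.10) − (-0.15)(0.70) = 0.1150
  C_32 = −[(1.00)(-0.10) − (-0.15)(-0.10)] = 0.1150
  C_33 = (1.00)(0.70) − (-0.10)(-0.10) = 0.6900
det(I−A) = Σ_j (I−A)_1j·C_1j = (1.00)(0.4850) + (-0.10)(0.1050) + (-0.15)(0.2500) = 0.4370
adj(I−A) = Cᵀ =
  [ 0.4850   0.1350   0.1150]
  [ 0.1050   0.7050   0.1150]
  [ 0.2500   0.4300   0.6900]
(I − A)⁻¹ = adj(I−A) / det(I−A) ≈
  [   1.1098     0.3089     0.2632]
  [   0.2403     1.6133     0.2632]
  [   0.5721     0.9840     1.5789]
x = (I − A)⁻¹ d = adj(I−A)·d / det(I−A), with det(I−A) = 0.4370:
  x_1 = (0.4850·70 + 0.1350·130 + 0.1150·140) / 0.4370 = 67.60 / 0.4370 ≈ 154.691
  x_2 = (0.1050·70 + 0.7050·130 + 0.1150·140) / 0.4370 = 115.10 / 0.4370 ≈ 263.387
  x_3 = (0.2500·70 + 0.4300·130 + 0.6900·140) / 0.4370 = 170.00 / 0.4370 ≈ 389.016

x_1 = 154.691, x_2 = 263.387, x_3 = 389.016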